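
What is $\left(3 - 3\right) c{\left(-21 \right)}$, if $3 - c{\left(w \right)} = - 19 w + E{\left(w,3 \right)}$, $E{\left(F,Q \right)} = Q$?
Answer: $0$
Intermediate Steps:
$c{\left(w \right)} = 19 w$ ($c{\left(w \right)} = 3 - \left(- 19 w + 3\right) = 3 - \left(3 - 19 w\right) = 3 + \left(-3 + 19 w\right) = 19 w$)
$\left(3 - 3\right) c{\left(-21 \right)} = \left(3 - 3\right) 19 \left(-21\right) = 0 \left(-399\right) = 0$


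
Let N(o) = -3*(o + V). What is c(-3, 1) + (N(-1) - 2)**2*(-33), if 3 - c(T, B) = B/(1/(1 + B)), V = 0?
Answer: -32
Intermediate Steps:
N(o) = -3*o (N(o) = -3*(o + 0) = -3*o)
c(T, B) = 3 - B*(1 + B) (c(T, B) = 3 - B/(1/(1 + B)) = 3 - B*(1 + B))
c(-3, 1) + (N(-1) - 2)**2*(-33) = (3 - 1*1 - 1*1**2) + (-3*(-1) - 2)**2*(-33) = (3 - 1 - 1*1) + (3 - 2)**2*(-33) = (3 - 1 - 1) + 1**2*(-33) = 1 + 1*(-33) = 1 - 33 = -32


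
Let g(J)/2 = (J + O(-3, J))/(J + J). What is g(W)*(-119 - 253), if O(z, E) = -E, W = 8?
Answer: 0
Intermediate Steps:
g(J) = 0 (g(J) = 2*((J - J)/(J + J)) = 2*(0/((2*J))) = 2*(0*(1/(2*J))) = 2*0 = 0)
g(W)*(-119 - 253) = 0*(-119 - 253) = 0*(-372) = 0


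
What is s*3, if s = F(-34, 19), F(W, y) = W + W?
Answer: -204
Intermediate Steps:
F(W, y) = 2*W
s = -68 (s = 2*(-34) = -68)
s*3 = -68*3 = -204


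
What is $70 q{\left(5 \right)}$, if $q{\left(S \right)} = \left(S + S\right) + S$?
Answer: $1050$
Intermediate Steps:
$q{\left(S \right)} = 3 S$ ($q{\left(S \right)} = 2 S + S = 3 S$)
$70 q{\left(5 \right)} = 70 \cdot 3 \cdot 5 = 70 \cdot 15 = 1050$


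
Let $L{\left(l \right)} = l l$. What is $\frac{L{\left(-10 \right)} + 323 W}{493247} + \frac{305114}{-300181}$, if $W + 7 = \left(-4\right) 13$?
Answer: $- \frac{4221272875}{4001712911} \approx -1.0549$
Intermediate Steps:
$L{\left(l \right)} = l^{2}$
$W = -59$ ($W = -7 - 52 = -59$)
$\frac{L{\left(-10 \right)} + 323 W}{493247} + \frac{305114}{-300181} = \frac{\left(-10\right)^{2} + 323 \left(-59\right)}{493247} + \frac{305114}{-300181} = \left(100 - 19057\right) \frac{1}{493247} + 305114 \left(- \frac{1}{300181}\right) = \left(-18957\right) \frac{1}{493247} - \frac{305114}{300181} = - \frac{18957}{493247} - \frac{305114}{300181} = - \frac{4221272875}{4001712911}$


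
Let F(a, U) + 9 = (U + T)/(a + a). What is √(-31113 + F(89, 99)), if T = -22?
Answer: I*√986055742/178 ≈ 176.41*I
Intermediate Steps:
F(a, U) = -9 + (-22 + U)/(2*a) (F(a, U) = -9 + (U - 22)/(a + a) = -9 + (-22 + U)/((2*a)) = -9 + (-22 + U)*(1/(2*a)) = -9 + (-22 + U)/(2*a))
√(-31113 + F(89, 99)) = √(-31113 + (½)*(-22 + 99 - 18*89)/89) = √(-31113 + (½)*(1/89)*(-22 + 99 - 1602)) = √(-31113 + (½)*(1/89)*(-1525)) = √(-31113 - 1525/178) = √(-5539639/178) = I*√986055742/178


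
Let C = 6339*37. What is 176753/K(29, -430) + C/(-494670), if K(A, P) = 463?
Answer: 29108604367/76344070 ≈ 381.28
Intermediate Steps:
C = 234543
176753/K(29, -430) + C/(-494670) = 176753/463 + 234543/(-494670) = 176753*(1/463) + 234543*(-1/494670) = 176753/463 - 78181/164890 = 29108604367/76344070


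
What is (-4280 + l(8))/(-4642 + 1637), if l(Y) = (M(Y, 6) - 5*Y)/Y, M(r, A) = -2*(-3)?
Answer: 17137/12020 ≈ 1.4257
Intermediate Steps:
M(r, A) = 6
l(Y) = (6 - 5*Y)/Y
(-4280 + l(8))/(-4642 + 1637) = (-4280 + (-5 + 6/8))/(-4642 + 1637) = (-4280 + (-5 + 6*(⅛)))/(-3005) = (-4280 + (-5 + ¾))*(-1/3005) = (-4280 - 17/4)*(-1/3005) = -17137/4*(-1/3005) = 17137/12020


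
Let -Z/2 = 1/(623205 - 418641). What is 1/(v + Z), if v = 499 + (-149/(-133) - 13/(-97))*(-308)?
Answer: 188505726/21238753175 ≈ 0.0088755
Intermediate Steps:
Z = -1/102282 (Z = -2/(623205 - 418641) = -2/204564 = -2*1/204564 = -1/102282 ≈ -9.7769e-6)
v = 207649/1843 (v = 499 + (-149*(-1/133) - 13*(-1/97))*(-308) = 499 + (149/133 + 13/97)*(-308) = 499 + (16182/12901)*(-308) = 499 - 712008/1843 = 207649/1843 ≈ 112.67)
1/(v + Z) = 1/(207649/1843 - 1/102282) = 1/(21238753175/188505726) = 188505726/21238753175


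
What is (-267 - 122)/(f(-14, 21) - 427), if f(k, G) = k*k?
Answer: 389/231 ≈ 1.6840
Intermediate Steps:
f(k, G) = k²
(-267 - 122)/(f(-14, 21) - 427) = (-267 - 122)/((-14)² - 427) = -389/(196 - 427) = -389/(-231) = -389*(-1/231) = 389/231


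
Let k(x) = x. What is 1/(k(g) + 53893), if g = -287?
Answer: 1/53606 ≈ 1.8655e-5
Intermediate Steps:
1/(k(g) + 53893) = 1/(-287 + 53893) = 1/53606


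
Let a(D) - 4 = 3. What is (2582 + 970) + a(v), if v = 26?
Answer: 3559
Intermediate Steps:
a(D) = 7 (a(D) = 4 + 3 = 7)
(2582 + 970) + a(v) = (2582 + 970) + 7 = 3552 + 7 = 3559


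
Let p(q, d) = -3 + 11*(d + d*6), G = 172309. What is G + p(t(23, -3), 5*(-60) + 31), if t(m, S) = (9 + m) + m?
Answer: 151593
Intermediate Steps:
t(m, S) = 9 + 2*m
p(q, d) = -3 + 77*d (p(q, d) = -3 + 11*(d + 6*d) = -3 + 11*(7*d) = -3 + 77*d)
G + p(t(23, -3), 5*(-60) + 31) = 172309 + (-3 + 77*(5*(-60) + 31)) = 172309 + (-3 + 77*(-300 + 31)) = 172309 + (-3 + 77*(-269)) = 172309 + (-3 - 20713) = 172309 - 20716 = 151593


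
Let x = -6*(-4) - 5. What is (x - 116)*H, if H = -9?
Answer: 873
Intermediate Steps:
x = 19 (x = 24 - 5 = 19)
(x - 116)*H = (19 - 116)*(-9) = -97*(-9) = 873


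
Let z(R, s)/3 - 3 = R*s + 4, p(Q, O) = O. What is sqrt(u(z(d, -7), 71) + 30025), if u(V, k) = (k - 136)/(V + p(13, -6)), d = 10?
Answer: 2*sqrt(67557)/3 ≈ 173.28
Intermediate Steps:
z(R, s) = 21 + 3*R*s (z(R, s) = 9 + 3*(R*s + 4) = 9 + 3*(4 + R*s) = 9 + (12 + 3*R*s) = 21 + 3*R*s)
u(V, k) = (-136 + k)/(-6 + V) (u(V, k) = (k - 136)/(V - 6) = (-136 + k)/(-6 + V))
sqrt(u(z(d, -7), 71) + 30025) = sqrt((-136 + 71)/(-6 + (21 + 3*10*(-7))) + 30025) = sqrt(-65/(-6 + (21 - 210)) + 30025) = sqrt(-65/(-6 - 189) + 30025) = sqrt(-65/(-195) + 30025) = sqrt(-1/195*(-65) + 30025) = sqrt(1/3 + 30025) = sqrt(90076/3) = 2*sqrt(67557)/3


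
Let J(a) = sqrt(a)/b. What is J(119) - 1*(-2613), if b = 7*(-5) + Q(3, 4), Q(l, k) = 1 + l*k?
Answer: 2613 - sqrt(119)/22 ≈ 2612.5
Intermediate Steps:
Q(l, k) = 1 + k*l
b = -22 (b = 7*(-5) + (1 + 4*3) = -35 + (1 + 12) = -35 + 13 = -22)
J(a) = -sqrt(a)/22 (J(a) = sqrt(a)/(-22) = -sqrt(a)/22)
J(119) - 1*(-2613) = -sqrt(119)/22 - 1*(-2613) = -sqrt(119)/22 + 2613 = 2613 - sqrt(119)/22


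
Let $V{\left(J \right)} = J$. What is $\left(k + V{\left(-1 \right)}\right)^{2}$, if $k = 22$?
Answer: $441$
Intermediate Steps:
$\left(k + V{\left(-1 \right)}\right)^{2} = \left(22 - 1\right)^{2} = 21^{2} = 441$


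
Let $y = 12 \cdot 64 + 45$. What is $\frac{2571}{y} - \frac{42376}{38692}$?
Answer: $\frac{5418787}{2621383} \approx 2.0671$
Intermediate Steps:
$y = 813$ ($y = 768 + 45 = 813$)
$\frac{2571}{y} - \frac{42376}{38692} = \frac{2571}{813} - \frac{42376}{38692} = 2571 \cdot \frac{1}{813} - \frac{10594}{9673} = \frac{857}{271} - \frac{10594}{9673} = \frac{5418787}{2621383}$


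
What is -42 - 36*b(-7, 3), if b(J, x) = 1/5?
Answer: -246/5 ≈ -49.200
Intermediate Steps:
b(J, x) = 1/5
-42 - 36*b(-7, 3) = -42 - 36*1/5 = -42 - 36/5 = -246/5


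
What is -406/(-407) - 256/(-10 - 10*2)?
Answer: 58186/6105 ≈ 9.5309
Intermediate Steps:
-406/(-407) - 256/(-10 - 10*2) = -406*(-1/407) - 256/(-10 - 20) = 406/407 - 256/(-30) = 406/407 - 256*(-1/30) = 406/407 + 128/15 = 58186/6105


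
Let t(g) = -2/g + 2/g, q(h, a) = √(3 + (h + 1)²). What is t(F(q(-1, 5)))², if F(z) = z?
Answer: 0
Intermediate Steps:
q(h, a) = √(3 + (1 + h)²)
t(g) = 0
t(F(q(-1, 5)))² = 0² = 0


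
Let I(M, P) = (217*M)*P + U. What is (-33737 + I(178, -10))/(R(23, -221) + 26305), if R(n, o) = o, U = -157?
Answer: -210077/13042 ≈ -16.108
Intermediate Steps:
I(M, P) = -157 + 217*M*P (I(M, P) = (217*M)*P - 157 = 217*M*P - 157 = -157 + 217*M*P)
(-33737 + I(178, -10))/(R(23, -221) + 26305) = (-33737 + (-157 + 217*178*(-10)))/(-221 + 26305) = (-33737 + (-157 - 386260))/26084 = (-33737 - 386417)*(1/26084) = -420154*1/26084 = -210077/13042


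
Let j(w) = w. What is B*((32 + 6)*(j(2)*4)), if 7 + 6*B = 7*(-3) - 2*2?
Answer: -4864/3 ≈ -1621.3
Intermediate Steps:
B = -16/3 (B = -7/6 + (7*(-3) - 2*2)/6 = -7/6 + (-21 - 4)/6 = -7/6 + (⅙)*(-25) = -7/6 - 25/6 = -16/3 ≈ -5.3333)
B*((32 + 6)*(j(2)*4)) = -16*(32 + 6)*2*4/3 = -608*8/3 = -16/3*304 = -4864/3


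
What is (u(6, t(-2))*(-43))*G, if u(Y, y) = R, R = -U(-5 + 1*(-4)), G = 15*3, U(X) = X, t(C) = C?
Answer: -17415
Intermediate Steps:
G = 45
R = 9 (R = -(-5 + 1*(-4)) = -(-5 - 4) = -1*(-9) = 9)
u(Y, y) = 9
(u(6, t(-2))*(-43))*G = (9*(-43))*45 = -387*45 = -17415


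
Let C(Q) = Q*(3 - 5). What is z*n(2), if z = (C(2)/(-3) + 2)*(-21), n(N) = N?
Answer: -140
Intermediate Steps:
C(Q) = -2*Q (C(Q) = Q*(-2) = -2*Q)
z = -70 (z = (-2*2/(-3) + 2)*(-21) = (-4*(-⅓) + 2)*(-21) = (4/3 + 2)*(-21) = (10/3)*(-21) = -70)
z*n(2) = -70*2 = -140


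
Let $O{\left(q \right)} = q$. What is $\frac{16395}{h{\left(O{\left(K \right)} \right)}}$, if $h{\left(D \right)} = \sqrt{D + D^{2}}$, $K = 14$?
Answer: $\frac{1093 \sqrt{210}}{14} \approx 1131.4$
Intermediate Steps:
$\frac{16395}{h{\left(O{\left(K \right)} \right)}} = \frac{16395}{\sqrt{14 \left(1 + 14\right)}} = \frac{16395}{\sqrt{14 \cdot 15}} = \frac{16395}{\sqrt{210}} = 16395 \frac{\sqrt{210}}{210} = \frac{1093 \sqrt{210}}{14}$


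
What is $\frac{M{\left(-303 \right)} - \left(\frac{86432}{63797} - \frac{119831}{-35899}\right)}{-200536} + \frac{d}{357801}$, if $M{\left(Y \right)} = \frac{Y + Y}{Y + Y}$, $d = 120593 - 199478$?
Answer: $- \frac{431274543640901587}{1956307950500689762} \approx -0.22045$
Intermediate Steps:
$d = -78885$ ($d = 120593 - 199478 = -78885$)
$M{\left(Y \right)} = 1$ ($M{\left(Y \right)} = \frac{2 Y}{2 Y} = 2 Y \frac{1}{2 Y} = 1$)
$\frac{M{\left(-303 \right)} - \left(\frac{86432}{63797} - \frac{119831}{-35899}\right)}{-200536} + \frac{d}{357801} = \frac{1 - \left(\frac{86432}{63797} - \frac{119831}{-35899}\right)}{-200536} - \frac{78885}{357801} = \left(1 - \left(86432 \cdot \frac{1}{63797} - - \frac{119831}{35899}\right)\right) \left(- \frac{1}{200536}\right) - \frac{26295}{119267} = \left(1 - \left(\frac{86432}{63797} + \frac{119831}{35899}\right)\right) \left(- \frac{1}{200536}\right) - \frac{26295}{119267} = \left(1 - \frac{10747680675}{2290248503}\right) \left(- \frac{1}{200536}\right) - \frac{26295}{119267} = \left(- \frac{8457432172}{2290248503}\right) \left(- \frac{1}{200536}\right) - \frac{26295}{119267} = \frac{302051149}{16402759778486} - \frac{26295}{119267} = - \frac{431274543640901587}{1956307950500689762}$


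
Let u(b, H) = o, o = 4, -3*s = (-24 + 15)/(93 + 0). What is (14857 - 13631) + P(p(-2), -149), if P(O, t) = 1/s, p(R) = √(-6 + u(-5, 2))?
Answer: 1257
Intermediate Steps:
s = 1/31 (s = -(-24 + 15)/(3*(93 + 0)) = -(-3)/93 = -⅓*(-3/31) = 1/31 ≈ 0.032258)
u(b, H) = 4
p(R) = I*√2 (p(R) = √(-6 + 4) = √(-2) = I*√2)
P(O, t) = 31 (P(O, t) = 1/(1/31) = 31)
(14857 - 13631) + P(p(-2), -149) = (14857 - 13631) + 31 = 1226 + 31 = 1257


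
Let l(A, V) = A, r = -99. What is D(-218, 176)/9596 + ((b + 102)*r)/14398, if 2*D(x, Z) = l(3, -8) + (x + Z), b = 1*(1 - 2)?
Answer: -96231165/138163208 ≈ -0.69650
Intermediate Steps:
b = -1 (b = 1*(-1) = -1)
D(x, Z) = 3/2 + Z/2 + x/2 (D(x, Z) = (3 + (x + Z))/2 = (3 + (Z + x))/2 = (3 + Z + x)/2 = 3/2 + Z/2 + x/2)
D(-218, 176)/9596 + ((b + 102)*r)/14398 = (3/2 + (½)*176 + (½)*(-218))/9596 + ((-1 + 102)*(-99))/14398 = (3/2 + 88 - 109)*(1/9596) + (101*(-99))*(1/14398) = -39/2*1/9596 - 9999*1/14398 = -39/19192 - 9999/14398 = -96231165/138163208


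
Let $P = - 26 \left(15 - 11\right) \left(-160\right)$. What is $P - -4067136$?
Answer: $4083776$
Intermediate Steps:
$P = 16640$ ($P = \left(-26\right) 4 \left(-160\right) = \left(-104\right) \left(-160\right) = 16640$)
$P - -4067136 = 16640 - -4067136 = 16640 + 4067136 = 4083776$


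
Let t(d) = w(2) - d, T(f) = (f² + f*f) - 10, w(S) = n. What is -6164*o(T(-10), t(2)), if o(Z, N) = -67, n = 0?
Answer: 412988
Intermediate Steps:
w(S) = 0
T(f) = -10 + 2*f² (T(f) = (f² + f²) - 10 = 2*f² - 10 = -10 + 2*f²)
t(d) = -d (t(d) = 0 - d = -d)
-6164*o(T(-10), t(2)) = -6164/(1/(-67)) = -6164/(-1/67) = -6164*(-67) = 412988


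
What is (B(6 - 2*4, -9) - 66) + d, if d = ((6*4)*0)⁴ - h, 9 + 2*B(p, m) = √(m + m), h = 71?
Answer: -283/2 + 3*I*√2/2 ≈ -141.5 + 2.1213*I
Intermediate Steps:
B(p, m) = -9/2 + √2*√m/2 (B(p, m) = -9/2 + √(m + m)/2 = -9/2 + √(2*m)/2 = -9/2 + (√2*√m)/2 = -9/2 + √2*√m/2)
d = -71 (d = ((6*4)*0)⁴ - 1*71 = (24*0)⁴ - 71 = 0⁴ - 71 = 0 - 71 = -71)
(B(6 - 2*4, -9) - 66) + d = ((-9/2 + √2*√(-9)/2) - 66) - 71 = ((-9/2 + √2*(3*I)/2) - 66) - 71 = ((-9/2 + 3*I*√2/2) - 66) - 71 = (-141/2 + 3*I*√2/2) - 71 = -283/2 + 3*I*√2/2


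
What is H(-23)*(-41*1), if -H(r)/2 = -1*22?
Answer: -1804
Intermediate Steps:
H(r) = 44 (H(r) = -(-2)*22 = -2*(-22) = 44)
H(-23)*(-41*1) = 44*(-41*1) = 44*(-41) = -1804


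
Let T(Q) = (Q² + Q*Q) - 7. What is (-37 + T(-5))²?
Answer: 36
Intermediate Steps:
T(Q) = -7 + 2*Q² (T(Q) = (Q² + Q²) - 7 = 2*Q² - 7 = -7 + 2*Q²)
(-37 + T(-5))² = (-37 + (-7 + 2*(-5)²))² = (-37 + (-7 + 2*25))² = (-37 + (-7 + 50))² = (-37 + 43)² = 6² = 36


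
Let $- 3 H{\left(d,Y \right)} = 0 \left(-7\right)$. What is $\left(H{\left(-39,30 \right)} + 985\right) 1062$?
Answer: $1046070$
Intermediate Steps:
$H{\left(d,Y \right)} = 0$ ($H{\left(d,Y \right)} = - \frac{0 \left(-7\right)}{3} = \left(- \frac{1}{3}\right) 0 = 0$)
$\left(H{\left(-39,30 \right)} + 985\right) 1062 = \left(0 + 985\right) 1062 = 985 \cdot 1062 = 1046070$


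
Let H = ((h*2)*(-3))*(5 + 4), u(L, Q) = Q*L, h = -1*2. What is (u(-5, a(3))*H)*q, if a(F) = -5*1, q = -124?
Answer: -334800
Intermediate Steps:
h = -2
a(F) = -5
u(L, Q) = L*Q
H = 108 (H = (-2*2*(-3))*(5 + 4) = -4*(-3)*9 = 12*9 = 108)
(u(-5, a(3))*H)*q = (-5*(-5)*108)*(-124) = (25*108)*(-124) = 2700*(-124) = -334800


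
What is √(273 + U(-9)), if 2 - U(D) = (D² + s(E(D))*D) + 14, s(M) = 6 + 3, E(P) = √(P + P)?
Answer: 3*√29 ≈ 16.155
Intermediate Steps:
E(P) = √2*√P (E(P) = √(2*P) = √2*√P)
s(M) = 9
U(D) = -12 - D² - 9*D (U(D) = 2 - ((D² + 9*D) + 14) = 2 - (14 + D² + 9*D) = 2 + (-14 - D² - 9*D) = -12 - D² - 9*D)
√(273 + U(-9)) = √(273 + (-12 - 1*(-9)² - 9*(-9))) = √(273 + (-12 - 1*81 + 81)) = √(273 + (-12 - 81 + 81)) = √(273 - 12) = √261 = 3*√29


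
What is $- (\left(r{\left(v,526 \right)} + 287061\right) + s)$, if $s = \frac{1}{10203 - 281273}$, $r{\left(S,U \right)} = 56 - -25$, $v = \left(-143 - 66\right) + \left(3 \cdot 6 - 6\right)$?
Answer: $- \frac{77835581939}{271070} \approx -2.8714 \cdot 10^{5}$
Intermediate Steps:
$v = -197$ ($v = -209 + \left(18 - 6\right) = -209 + 12 = -197$)
$r{\left(S,U \right)} = 81$ ($r{\left(S,U \right)} = 56 + 25 = 81$)
$s = - \frac{1}{271070}$ ($s = \frac{1}{-271070} = - \frac{1}{271070} \approx -3.6891 \cdot 10^{-6}$)
$- (\left(r{\left(v,526 \right)} + 287061\right) + s) = - (\left(81 + 287061\right) - \frac{1}{271070}) = - (287142 - \frac{1}{271070}) = \left(-1\right) \frac{77835581939}{271070} = - \frac{77835581939}{271070}$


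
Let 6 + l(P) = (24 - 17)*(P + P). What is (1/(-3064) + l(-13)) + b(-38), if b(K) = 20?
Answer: -514753/3064 ≈ -168.00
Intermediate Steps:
l(P) = -6 + 14*P (l(P) = -6 + (24 - 17)*(P + P) = -6 + 7*(2*P) = -6 + 14*P)
(1/(-3064) + l(-13)) + b(-38) = (1/(-3064) + (-6 + 14*(-13))) + 20 = (-1/3064 + (-6 - 182)) + 20 = (-1/3064 - 188) + 20 = -576033/3064 + 20 = -514753/3064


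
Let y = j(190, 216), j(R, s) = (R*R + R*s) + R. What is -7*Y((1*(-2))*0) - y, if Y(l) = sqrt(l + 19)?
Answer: -77330 - 7*sqrt(19) ≈ -77361.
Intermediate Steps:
j(R, s) = R + R**2 + R*s (j(R, s) = (R**2 + R*s) + R = R + R**2 + R*s)
Y(l) = sqrt(19 + l)
y = 77330 (y = 190*(1 + 190 + 216) = 190*407 = 77330)
-7*Y((1*(-2))*0) - y = -7*sqrt(19 + (1*(-2))*0) - 1*77330 = -7*sqrt(19 - 2*0) - 77330 = -7*sqrt(19 + 0) - 77330 = -7*sqrt(19) - 77330 = -77330 - 7*sqrt(19)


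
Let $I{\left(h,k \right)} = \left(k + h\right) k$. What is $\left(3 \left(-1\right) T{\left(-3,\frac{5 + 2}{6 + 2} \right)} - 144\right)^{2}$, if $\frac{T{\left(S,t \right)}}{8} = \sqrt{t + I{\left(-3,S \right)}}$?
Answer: $31608 + 1728 \sqrt{302} \approx 61637.0$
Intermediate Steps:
$I{\left(h,k \right)} = k \left(h + k\right)$ ($I{\left(h,k \right)} = \left(h + k\right) k = k \left(h + k\right)$)
$T{\left(S,t \right)} = 8 \sqrt{t + S \left(-3 + S\right)}$
$\left(3 \left(-1\right) T{\left(-3,\frac{5 + 2}{6 + 2} \right)} - 144\right)^{2} = \left(3 \left(-1\right) 8 \sqrt{\frac{5 + 2}{6 + 2} - 3 \left(-3 - 3\right)} - 144\right)^{2} = \left(- 3 \cdot 8 \sqrt{\frac{7}{8} - -18} - 144\right)^{2} = \left(- 3 \cdot 8 \sqrt{7 \cdot \frac{1}{8} + 18} - 144\right)^{2} = \left(- 3 \cdot 8 \sqrt{\frac{7}{8} + 18} - 144\right)^{2} = \left(- 3 \cdot 8 \sqrt{\frac{151}{8}} - 144\right)^{2} = \left(- 3 \cdot 8 \frac{\sqrt{302}}{4} - 144\right)^{2} = \left(- 3 \cdot 2 \sqrt{302} - 144\right)^{2} = \left(- 6 \sqrt{302} - 144\right)^{2} = \left(-144 - 6 \sqrt{302}\right)^{2}$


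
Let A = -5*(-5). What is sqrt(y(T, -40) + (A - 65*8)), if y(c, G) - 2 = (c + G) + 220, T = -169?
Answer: I*sqrt(482) ≈ 21.954*I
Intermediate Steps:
A = 25
y(c, G) = 222 + G + c (y(c, G) = 2 + ((c + G) + 220) = 2 + ((G + c) + 220) = 2 + (220 + G + c) = 222 + G + c)
sqrt(y(T, -40) + (A - 65*8)) = sqrt((222 - 40 - 169) + (25 - 65*8)) = sqrt(13 + (25 - 520)) = sqrt(13 - 495) = sqrt(-482) = I*sqrt(482)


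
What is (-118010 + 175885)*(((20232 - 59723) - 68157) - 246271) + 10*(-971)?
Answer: -20483071835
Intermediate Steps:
(-118010 + 175885)*(((20232 - 59723) - 68157) - 246271) + 10*(-971) = 57875*((-39491 - 68157) - 246271) - 9710 = 57875*(-107648 - 246271) - 9710 = 57875*(-353919) - 9710 = -20483062125 - 9710 = -20483071835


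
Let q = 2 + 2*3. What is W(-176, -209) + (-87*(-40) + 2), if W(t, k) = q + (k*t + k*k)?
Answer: 83955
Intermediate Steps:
q = 8 (q = 2 + 6 = 8)
W(t, k) = 8 + k**2 + k*t (W(t, k) = 8 + (k*t + k*k) = 8 + (k*t + k**2) = 8 + (k**2 + k*t) = 8 + k**2 + k*t)
W(-176, -209) + (-87*(-40) + 2) = (8 + (-209)**2 - 209*(-176)) + (-87*(-40) + 2) = (8 + 43681 + 36784) + (3480 + 2) = 80473 + 3482 = 83955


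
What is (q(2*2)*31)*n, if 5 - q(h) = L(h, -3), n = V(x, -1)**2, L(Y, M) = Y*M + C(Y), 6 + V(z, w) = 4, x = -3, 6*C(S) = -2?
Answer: 6448/3 ≈ 2149.3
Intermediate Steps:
C(S) = -1/3 (C(S) = (1/6)*(-2) = -1/3)
V(z, w) = -2 (V(z, w) = -6 + 4 = -2)
L(Y, M) = -1/3 + M*Y (L(Y, M) = Y*M - 1/3 = M*Y - 1/3 = -1/3 + M*Y)
n = 4 (n = (-2)**2 = 4)
q(h) = 16/3 + 3*h (q(h) = 5 - (-1/3 - 3*h) = 5 + (1/3 + 3*h) = 16/3 + 3*h)
(q(2*2)*31)*n = ((16/3 + 3*(2*2))*31)*4 = ((16/3 + 3*4)*31)*4 = ((16/3 + 12)*31)*4 = ((52/3)*31)*4 = (1612/3)*4 = 6448/3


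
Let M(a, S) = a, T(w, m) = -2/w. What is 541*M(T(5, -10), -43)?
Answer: -1082/5 ≈ -216.40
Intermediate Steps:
541*M(T(5, -10), -43) = 541*(-2/5) = -1082/5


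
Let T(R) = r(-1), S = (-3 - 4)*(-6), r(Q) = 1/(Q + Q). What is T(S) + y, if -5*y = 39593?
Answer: -79191/10 ≈ -7919.1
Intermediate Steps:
r(Q) = 1/(2*Q)
y = -39593/5 (y = -⅕*39593 = -39593/5 ≈ -7918.6)
S = 42 (S = -7*(-6) = 42)
T(R) = -½ (T(R) = (½)/(-1) = (½)*(-1) = -½)
T(S) + y = -½ - 39593/5 = -79191/10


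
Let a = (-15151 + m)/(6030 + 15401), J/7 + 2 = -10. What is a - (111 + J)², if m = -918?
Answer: -15639268/21431 ≈ -729.75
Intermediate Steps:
J = -84 (J = -14 + 7*(-10) = -14 - 70 = -84)
a = -16069/21431 (a = (-15151 - 918)/(6030 + 15401) = -16069/21431 ≈ -0.74980)
a - (111 + J)² = -16069/21431 - (111 - 84)² = -16069/21431 - 1*27² = -16069/21431 - 1*729 = -16069/21431 - 729 = -15639268/21431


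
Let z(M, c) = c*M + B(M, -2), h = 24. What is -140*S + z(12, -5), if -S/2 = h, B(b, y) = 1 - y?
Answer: 6663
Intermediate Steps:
z(M, c) = 3 + M*c (z(M, c) = c*M + (1 - 1*(-2)) = M*c + (1 + 2) = M*c + 3 = 3 + M*c)
S = -48 (S = -2*24 = -48)
-140*S + z(12, -5) = -140*(-48) + (3 + 12*(-5)) = 6720 + (3 - 60) = 6720 - 57 = 6663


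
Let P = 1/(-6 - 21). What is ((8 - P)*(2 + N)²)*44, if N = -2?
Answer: 0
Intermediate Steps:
P = -1/27 (P = 1/(-27) = -1/27 ≈ -0.037037)
((8 - P)*(2 + N)²)*44 = ((8 - 1*(-1/27))*(2 - 2)²)*44 = ((8 + 1/27)*0²)*44 = ((217/27)*0)*44 = 0*44 = 0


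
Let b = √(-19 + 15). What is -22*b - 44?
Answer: -44 - 44*I ≈ -44.0 - 44.0*I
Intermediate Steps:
b = 2*I (b = √(-4) = 2*I ≈ 2.0*I)
-22*b - 44 = -44*I - 44 = -44 - 44*I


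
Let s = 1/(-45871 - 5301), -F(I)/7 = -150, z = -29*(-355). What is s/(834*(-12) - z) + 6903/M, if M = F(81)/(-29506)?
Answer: -35268709338896573/181815395300 ≈ -1.9398e+5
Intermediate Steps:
z = 10295
F(I) = 1050 (F(I) = -7*(-150) = 1050)
M = -525/14753 (M = 1050/(-29506) = 1050*(-1/29506) = -525/14753 ≈ -0.035586)
s = -1/51172 (s = 1/(-51172) = -1/51172 ≈ -1.9542e-5)
s/(834*(-12) - z) + 6903/M = -1/(51172*(834*(-12) - 1*10295)) + 6903/(-525/14753) = -1/(51172*(-10008 - 10295)) + 6903*(-14753/525) = -1/51172/(-20303) - 33946653/175 = -1/51172*(-1/20303) - 33946653/175 = 1/1038945116 - 33946653/175 = -35268709338896573/181815395300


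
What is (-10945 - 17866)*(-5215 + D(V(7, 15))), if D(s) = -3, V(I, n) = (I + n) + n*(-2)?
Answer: 150335798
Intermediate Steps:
V(I, n) = I - n (V(I, n) = (I + n) - 2*n = I - n)
(-10945 - 17866)*(-5215 + D(V(7, 15))) = (-10945 - 17866)*(-5215 - 3) = -28811*(-5218) = 150335798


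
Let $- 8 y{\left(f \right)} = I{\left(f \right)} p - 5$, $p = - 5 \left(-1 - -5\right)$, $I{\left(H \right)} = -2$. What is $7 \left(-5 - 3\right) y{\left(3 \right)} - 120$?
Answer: $125$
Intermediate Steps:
$p = -20$ ($p = - 5 \left(-1 + 5\right) = \left(-5\right) 4 = -20$)
$y{\left(f \right)} = - \frac{35}{8}$ ($y{\left(f \right)} = - \frac{\left(-2\right) \left(-20\right) - 5}{8} = - \frac{40 - 5}{8} = \left(- \frac{1}{8}\right) 35 = - \frac{35}{8}$)
$7 \left(-5 - 3\right) y{\left(3 \right)} - 120 = 7 \left(-5 - 3\right) \left(- \frac{35}{8}\right) - 120 = 7 \left(-8\right) \left(- \frac{35}{8}\right) - 120 = \left(-56\right) \left(- \frac{35}{8}\right) - 120 = 245 - 120 = 125$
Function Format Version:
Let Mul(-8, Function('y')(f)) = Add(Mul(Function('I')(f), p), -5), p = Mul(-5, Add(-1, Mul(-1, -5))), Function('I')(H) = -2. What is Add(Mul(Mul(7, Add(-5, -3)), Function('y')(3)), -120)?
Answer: 125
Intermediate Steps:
p = -20 (p = Mul(-5, Add(-1, 5)) = Mul(-5, 4) = -20)
Function('y')(f) = Rational(-35, 8) (Function('y')(f) = Mul(Rational(-1, 8), Add(Mul(-2, -20), -5)) = Mul(Rational(-1, 8), Add(40, -5)) = Mul(Rational(-1, 8), 35) = Rational(-35, 8))
Add(Mul(Mul(7, Add(-5, -3)), Function('y')(3)), -120) = Add(Mul(Mul(7, Add(-5, -3)), Rational(-35, 8)), -120) = Add(Mul(Mul(7, -8), Rational(-35, 8)), -120) = Add(Mul(-56, Rational(-35, 8)), -120) = Add(245, -120) = 125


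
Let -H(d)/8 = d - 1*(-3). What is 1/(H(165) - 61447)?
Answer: -1/62791 ≈ -1.5926e-5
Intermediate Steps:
H(d) = -24 - 8*d (H(d) = -8*(d - 1*(-3)) = -8*(d + 3) = -8*(3 + d) = -24 - 8*d)
1/(H(165) - 61447) = 1/((-24 - 8*165) - 61447) = 1/((-24 - 1320) - 61447) = 1/(-1344 - 61447) = 1/(-62791) = -1/62791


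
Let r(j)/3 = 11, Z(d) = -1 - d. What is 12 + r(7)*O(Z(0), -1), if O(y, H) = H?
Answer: -21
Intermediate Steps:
r(j) = 33 (r(j) = 3*11 = 33)
12 + r(7)*O(Z(0), -1) = 12 + 33*(-1) = 12 - 33 = -21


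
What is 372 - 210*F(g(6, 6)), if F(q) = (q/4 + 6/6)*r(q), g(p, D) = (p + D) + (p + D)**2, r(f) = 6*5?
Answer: -251628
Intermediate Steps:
r(f) = 30
g(p, D) = D + p + (D + p)**2 (g(p, D) = (D + p) + (D + p)**2 = D + p + (D + p)**2)
F(q) = 30 + 15*q/2 (F(q) = (q/4 + 6/6)*30 = (q*(1/4) + 6*(1/6))*30 = (q/4 + 1)*30 = (1 + q/4)*30 = 30 + 15*q/2)
372 - 210*F(g(6, 6)) = 372 - 210*(30 + 15*(6 + 6 + (6 + 6)**2)/2) = 372 - 210*(30 + 15*(6 + 6 + 12**2)/2) = 372 - 210*(30 + 15*(6 + 6 + 144)/2) = 372 - 210*(30 + (15/2)*156) = 372 - 210*(30 + 1170) = 372 - 210*1200 = 372 - 252000 = -251628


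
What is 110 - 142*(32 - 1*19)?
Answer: -1736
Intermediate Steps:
110 - 142*(32 - 1*19) = 110 - 142*(32 - 19) = 110 - 142*13 = 110 - 1846 = -1736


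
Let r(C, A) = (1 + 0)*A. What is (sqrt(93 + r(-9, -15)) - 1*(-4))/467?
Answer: 4/467 + sqrt(78)/467 ≈ 0.027477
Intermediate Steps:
r(C, A) = A (r(C, A) = 1*A = A)
(sqrt(93 + r(-9, -15)) - 1*(-4))/467 = (sqrt(93 - 15) - 1*(-4))/467 = (sqrt(78) + 4)/467 = (4 + sqrt(78))/467 = 4/467 + sqrt(78)/467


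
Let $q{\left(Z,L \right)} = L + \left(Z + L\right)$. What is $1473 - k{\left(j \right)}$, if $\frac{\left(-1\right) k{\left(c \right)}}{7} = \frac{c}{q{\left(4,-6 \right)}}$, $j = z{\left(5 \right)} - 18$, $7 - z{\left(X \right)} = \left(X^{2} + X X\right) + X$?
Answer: $\frac{6123}{4} \approx 1530.8$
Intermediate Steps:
$z{\left(X \right)} = 7 - X - 2 X^{2}$ ($z{\left(X \right)} = 7 - \left(\left(X^{2} + X X\right) + X\right) = 7 - \left(\left(X^{2} + X^{2}\right) + X\right) = 7 - \left(2 X^{2} + X\right) = 7 - \left(X + 2 X^{2}\right) = 7 - X - 2 X^{2}$)
$j = -66$ ($j = \left(7 - 5 - 2 \cdot 5^{2}\right) - 18 = \left(7 - 5 - 50\right) - 18 = -48 - 18 = -66$)
$q{\left(Z,L \right)} = Z + 2 L$ ($q{\left(Z,L \right)} = L + \left(L + Z\right) = Z + 2 L$)
$k{\left(c \right)} = \frac{7 c}{8}$ ($k{\left(c \right)} = - 7 \frac{c}{4 + 2 \left(-6\right)} = - 7 \frac{c}{4 - 12} = - 7 \frac{c}{-8} = - 7 c \left(- \frac{1}{8}\right) = - 7 \left(- \frac{c}{8}\right) = \frac{7 c}{8}$)
$1473 - k{\left(j \right)} = 1473 - \frac{7}{8} \left(-66\right) = 1473 - - \frac{231}{4} = 1473 + \frac{231}{4} = \frac{6123}{4}$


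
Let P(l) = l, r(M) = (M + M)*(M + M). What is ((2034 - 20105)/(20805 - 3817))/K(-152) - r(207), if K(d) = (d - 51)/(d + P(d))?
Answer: -147768892232/862141 ≈ -1.7140e+5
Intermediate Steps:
r(M) = 4*M² (r(M) = (2*M)*(2*M) = 4*M²)
K(d) = (-51 + d)/(2*d) (K(d) = (d - 51)/(d + d) = (-51 + d)/((2*d)) = (-51 + d)*(1/(2*d)) = (-51 + d)/(2*d))
((2034 - 20105)/(20805 - 3817))/K(-152) - r(207) = ((2034 - 20105)/(20805 - 3817))/(((½)*(-51 - 152)/(-152))) - 4*207² = (-18071/16988)/(((½)*(-1/152)*(-203))) - 4*42849 = (-18071*1/16988)/(203/304) - 1*171396 = -18071/16988*304/203 - 171396 = -1373396/862141 - 171396 = -147768892232/862141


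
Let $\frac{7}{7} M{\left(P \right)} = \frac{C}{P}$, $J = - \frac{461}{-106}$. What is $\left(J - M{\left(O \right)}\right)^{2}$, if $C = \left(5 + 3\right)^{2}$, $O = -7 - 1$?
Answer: $\frac{1713481}{11236} \approx 152.5$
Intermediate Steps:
$J = \frac{461}{106}$ ($J = \left(-461\right) \left(- \frac{1}{106}\right) = \frac{461}{106} \approx 4.3491$)
$O = -8$ ($O = -7 - 1 = -8$)
$C = 64$ ($C = 8^{2} = 64$)
$M{\left(P \right)} = \frac{64}{P}$
$\left(J - M{\left(O \right)}\right)^{2} = \left(\frac{461}{106} - \frac{64}{-8}\right)^{2} = \left(\frac{461}{106} - 64 \left(- \frac{1}{8}\right)\right)^{2} = \left(\frac{461}{106} - -8\right)^{2} = \left(\frac{461}{106} + 8\right)^{2} = \left(\frac{1309}{106}\right)^{2} = \frac{1713481}{11236}$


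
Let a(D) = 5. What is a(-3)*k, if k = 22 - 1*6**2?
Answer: -70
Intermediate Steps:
k = -14 (k = 22 - 1*36 = 22 - 36 = -14)
a(-3)*k = 5*(-14) = -70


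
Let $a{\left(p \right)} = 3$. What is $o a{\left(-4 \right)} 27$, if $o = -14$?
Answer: $-1134$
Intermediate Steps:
$o a{\left(-4 \right)} 27 = \left(-14\right) 3 \cdot 27 = \left(-42\right) 27 = -1134$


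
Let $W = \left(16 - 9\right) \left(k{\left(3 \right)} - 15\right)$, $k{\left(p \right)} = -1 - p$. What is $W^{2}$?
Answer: $17689$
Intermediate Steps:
$W = -133$ ($W = \left(16 - 9\right) \left(\left(-1 - 3\right) - 15\right) = 7 \left(\left(-1 - 3\right) - 15\right) = 7 \left(-4 - 15\right) = 7 \left(-19\right) = -133$)
$W^{2} = \left(-133\right)^{2} = 17689$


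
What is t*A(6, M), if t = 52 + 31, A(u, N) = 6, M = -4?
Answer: 498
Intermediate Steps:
t = 83
t*A(6, M) = 83*6 = 498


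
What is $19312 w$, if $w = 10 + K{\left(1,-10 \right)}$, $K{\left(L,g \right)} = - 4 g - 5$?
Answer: $869040$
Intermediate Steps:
$K{\left(L,g \right)} = -5 - 4 g$
$w = 45$ ($w = 10 - -35 = 10 + \left(-5 + 40\right) = 10 + 35 = 45$)
$19312 w = 19312 \cdot 45 = 869040$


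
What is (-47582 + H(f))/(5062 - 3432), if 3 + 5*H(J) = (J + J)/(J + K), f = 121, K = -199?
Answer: -4639364/158925 ≈ -29.192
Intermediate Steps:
H(J) = -⅗ + 2*J/(5*(-199 + J)) (H(J) = -⅗ + ((J + J)/(J - 199))/5 = -⅗ + ((2*J)/(-199 + J))/5 = -⅗ + (2*J/(-199 + J))/5 = -⅗ + 2*J/(5*(-199 + J)))
(-47582 + H(f))/(5062 - 3432) = (-47582 + (597 - 1*121)/(5*(-199 + 121)))/(5062 - 3432) = (-47582 + (⅕)*(597 - 121)/(-78))/1630 = (-47582 + (⅕)*(-1/78)*476)*(1/1630) = (-47582 - 238/195)*(1/1630) = -9278728/195*1/1630 = -4639364/158925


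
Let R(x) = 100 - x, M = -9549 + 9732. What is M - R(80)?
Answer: 163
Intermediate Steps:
M = 183
M - R(80) = 183 - (100 - 1*80) = 183 - (100 - 80) = 183 - 1*20 = 183 - 20 = 163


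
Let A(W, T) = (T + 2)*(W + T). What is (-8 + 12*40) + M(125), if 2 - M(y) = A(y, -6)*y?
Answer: 59974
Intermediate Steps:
A(W, T) = (2 + T)*(T + W)
M(y) = 2 - y*(24 - 4*y) (M(y) = 2 - ((-6)**2 + 2*(-6) + 2*y - 6*y)*y = 2 - (36 - 12 + 2*y - 6*y)*y = 2 - (24 - 4*y)*y = 2 - y*(24 - 4*y))
(-8 + 12*40) + M(125) = (-8 + 12*40) + (2 + 4*125*(-6 + 125)) = (-8 + 480) + (2 + 4*125*119) = 472 + (2 + 59500) = 472 + 59502 = 59974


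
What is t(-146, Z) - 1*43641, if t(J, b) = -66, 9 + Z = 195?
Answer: -43707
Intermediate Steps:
Z = 186 (Z = -9 + 195 = 186)
t(-146, Z) - 1*43641 = -66 - 1*43641 = -66 - 43641 = -43707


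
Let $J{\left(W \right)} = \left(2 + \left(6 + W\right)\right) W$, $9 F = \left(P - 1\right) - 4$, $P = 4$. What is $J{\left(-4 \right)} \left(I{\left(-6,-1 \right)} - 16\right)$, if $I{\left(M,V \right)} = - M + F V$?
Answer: $\frac{1424}{9} \approx 158.22$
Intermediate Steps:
$F = - \frac{1}{9}$ ($F = \frac{\left(4 - 1\right) - 4}{9} = \frac{3 - 4}{9} = \frac{1}{9} \left(-1\right) = - \frac{1}{9} \approx -0.11111$)
$J{\left(W \right)} = W \left(8 + W\right)$ ($J{\left(W \right)} = \left(8 + W\right) W = W \left(8 + W\right)$)
$I{\left(M,V \right)} = - M - \frac{V}{9}$
$J{\left(-4 \right)} \left(I{\left(-6,-1 \right)} - 16\right) = - 4 \left(8 - 4\right) \left(\left(\left(-1\right) \left(-6\right) - - \frac{1}{9}\right) - 16\right) = \left(-4\right) 4 \left(\left(6 + \frac{1}{9}\right) - 16\right) = - 16 \left(\frac{55}{9} - 16\right) = \left(-16\right) \left(- \frac{89}{9}\right) = \frac{1424}{9}$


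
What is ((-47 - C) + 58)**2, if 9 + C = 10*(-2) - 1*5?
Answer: 2025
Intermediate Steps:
C = -34 (C = -9 + (10*(-2) - 1*5) = -9 + (-20 - 5) = -9 - 25 = -34)
((-47 - C) + 58)**2 = ((-47 - 1*(-34)) + 58)**2 = ((-47 + 34) + 58)**2 = (-13 + 58)**2 = 45**2 = 2025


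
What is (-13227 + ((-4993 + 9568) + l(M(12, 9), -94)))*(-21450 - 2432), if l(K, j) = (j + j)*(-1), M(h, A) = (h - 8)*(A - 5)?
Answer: 202137248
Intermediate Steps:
M(h, A) = (-8 + h)*(-5 + A)
l(K, j) = -2*j (l(K, j) = (2*j)*(-1) = -2*j)
(-13227 + ((-4993 + 9568) + l(M(12, 9), -94)))*(-21450 - 2432) = (-13227 + ((-4993 + 9568) - 2*(-94)))*(-21450 - 2432) = (-13227 + (4575 + 188))*(-23882) = (-13227 + 4763)*(-23882) = -8464*(-23882) = 202137248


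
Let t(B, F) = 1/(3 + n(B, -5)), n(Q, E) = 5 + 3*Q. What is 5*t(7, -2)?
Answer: 5/29 ≈ 0.17241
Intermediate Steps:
t(B, F) = 1/(8 + 3*B) (t(B, F) = 1/(3 + (5 + 3*B)) = 1/(8 + 3*B))
5*t(7, -2) = 5/(8 + 3*7) = 5/(8 + 21) = 5/29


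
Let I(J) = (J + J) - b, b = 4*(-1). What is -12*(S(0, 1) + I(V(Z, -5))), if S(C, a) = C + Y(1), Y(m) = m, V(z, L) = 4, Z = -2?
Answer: -156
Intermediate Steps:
b = -4
S(C, a) = 1 + C (S(C, a) = C + 1 = 1 + C)
I(J) = 4 + 2*J (I(J) = (J + J) - 1*(-4) = 2*J + 4 = 4 + 2*J)
-12*(S(0, 1) + I(V(Z, -5))) = -12*((1 + 0) + (4 + 2*4)) = -12*(1 + (4 + 8)) = -12*(1 + 12) = -12*13 = -156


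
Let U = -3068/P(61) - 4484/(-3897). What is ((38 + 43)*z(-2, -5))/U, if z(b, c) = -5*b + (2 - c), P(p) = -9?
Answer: 5366169/1332928 ≈ 4.0258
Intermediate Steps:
z(b, c) = 2 - c - 5*b
U = 1332928/3897 (U = -3068/(-9) - 4484/(-3897) = -3068*(-⅑) - 4484*(-1/3897) = 3068/9 + 4484/3897 = 1332928/3897 ≈ 342.04)
((38 + 43)*z(-2, -5))/U = ((38 + 43)*(2 - 1*(-5) - 5*(-2)))/(1332928/3897) = (81*(2 + 5 + 10))*(3897/1332928) = (81*17)*(3897/1332928) = 1377*(3897/1332928) = 5366169/1332928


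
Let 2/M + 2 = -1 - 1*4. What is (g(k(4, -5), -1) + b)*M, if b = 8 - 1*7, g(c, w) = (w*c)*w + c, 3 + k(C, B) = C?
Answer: -6/7 ≈ -0.85714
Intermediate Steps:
k(C, B) = -3 + C
g(c, w) = c + c*w² (g(c, w) = (c*w)*w + c = c*w² + c = c + c*w²)
M = -2/7 (M = 2/(-2 + (-1 - 1*4)) = 2/(-2 + (-1 - 4)) = 2/(-2 - 5) = 2/(-7) = 2*(-⅐) = -2/7 ≈ -0.28571)
b = 1 (b = 8 - 7 = 1)
(g(k(4, -5), -1) + b)*M = ((-3 + 4)*(1 + (-1)²) + 1)*(-2/7) = (1*(1 + 1) + 1)*(-2/7) = (1*2 + 1)*(-2/7) = (2 + 1)*(-2/7) = 3*(-2/7) = -6/7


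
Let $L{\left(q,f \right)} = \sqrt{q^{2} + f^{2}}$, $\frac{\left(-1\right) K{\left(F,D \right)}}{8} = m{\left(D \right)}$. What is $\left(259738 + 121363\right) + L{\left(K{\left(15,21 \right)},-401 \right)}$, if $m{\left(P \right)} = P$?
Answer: $381101 + 5 \sqrt{7561} \approx 3.8154 \cdot 10^{5}$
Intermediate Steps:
$K{\left(F,D \right)} = - 8 D$
$L{\left(q,f \right)} = \sqrt{f^{2} + q^{2}}$
$\left(259738 + 121363\right) + L{\left(K{\left(15,21 \right)},-401 \right)} = \left(259738 + 121363\right) + \sqrt{\left(-401\right)^{2} + \left(\left(-8\right) 21\right)^{2}} = 381101 + \sqrt{160801 + \left(-168\right)^{2}} = 381101 + \sqrt{160801 + 28224} = 381101 + \sqrt{189025} = 381101 + 5 \sqrt{7561}$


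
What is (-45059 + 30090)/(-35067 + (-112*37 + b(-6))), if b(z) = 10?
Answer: 14969/39201 ≈ 0.38185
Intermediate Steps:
(-45059 + 30090)/(-35067 + (-112*37 + b(-6))) = (-45059 + 30090)/(-35067 + (-112*37 + 10)) = -14969/(-35067 + (-4144 + 10)) = -14969/(-35067 - 4134) = -14969/(-39201) = -14969*(-1/39201) = 14969/39201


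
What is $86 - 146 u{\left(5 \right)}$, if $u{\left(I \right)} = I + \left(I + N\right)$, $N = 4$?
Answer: $-1958$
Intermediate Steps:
$u{\left(I \right)} = 4 + 2 I$ ($u{\left(I \right)} = I + \left(I + 4\right) = I + \left(4 + I\right) = 4 + 2 I$)
$86 - 146 u{\left(5 \right)} = 86 - 146 \left(4 + 2 \cdot 5\right) = 86 - 146 \left(4 + 10\right) = 86 - 2044 = -1958$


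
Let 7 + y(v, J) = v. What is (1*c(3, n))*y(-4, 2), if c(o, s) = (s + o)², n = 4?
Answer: -539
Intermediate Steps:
y(v, J) = -7 + v
c(o, s) = (o + s)²
(1*c(3, n))*y(-4, 2) = (1*(3 + 4)²)*(-7 - 4) = (1*7²)*(-11) = (1*49)*(-11) = 49*(-11) = -539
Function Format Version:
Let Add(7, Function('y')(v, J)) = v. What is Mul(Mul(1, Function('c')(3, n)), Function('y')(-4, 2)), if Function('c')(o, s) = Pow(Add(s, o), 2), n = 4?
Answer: -539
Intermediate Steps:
Function('y')(v, J) = Add(-7, v)
Function('c')(o, s) = Pow(Add(o, s), 2)
Mul(Mul(1, Function('c')(3, n)), Function('y')(-4, 2)) = Mul(Mul(1, Pow(Add(3, 4), 2)), Add(-7, -4)) = Mul(Mul(1, Pow(7, 2)), -11) = Mul(Mul(1, 49), -11) = Mul(49, -11) = -539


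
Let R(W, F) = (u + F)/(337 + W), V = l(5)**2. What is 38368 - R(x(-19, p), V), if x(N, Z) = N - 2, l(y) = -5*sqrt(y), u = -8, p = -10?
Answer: 12124171/316 ≈ 38368.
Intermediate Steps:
V = 125 (V = (-5*sqrt(5))**2 = 125)
x(N, Z) = -2 + N
R(W, F) = (-8 + F)/(337 + W)
38368 - R(x(-19, p), V) = 38368 - (-8 + 125)/(337 + (-2 - 19)) = 38368 - 117/(337 - 21) = 38368 - 117/316 = 12124171/316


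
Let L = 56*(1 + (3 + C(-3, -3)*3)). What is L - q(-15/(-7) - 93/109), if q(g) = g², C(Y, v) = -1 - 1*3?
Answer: -261779968/582169 ≈ -449.66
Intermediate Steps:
C(Y, v) = -4 (C(Y, v) = -1 - 3 = -4)
L = -448 (L = 56*(1 + (3 - 4*3)) = 56*(1 + (3 - 12)) = 56*(1 - 9) = 56*(-8) = -448)
L - q(-15/(-7) - 93/109) = -448 - (-15/(-7) - 93/109)² = -448 - (-15*(-⅐) - 93*1/109)² = -448 - (15/7 - 93/109)² = -448 - (984/763)² = -448 - 1*968256/582169 = -448 - 968256/582169 = -261779968/582169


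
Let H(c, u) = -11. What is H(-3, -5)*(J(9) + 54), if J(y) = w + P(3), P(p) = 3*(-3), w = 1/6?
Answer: -2981/6 ≈ -496.83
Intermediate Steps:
w = ⅙ ≈ 0.16667
P(p) = -9
J(y) = -53/6 (J(y) = ⅙ - 9 = -53/6)
H(-3, -5)*(J(9) + 54) = -11*(-53/6 + 54) = -11*271/6 = -2981/6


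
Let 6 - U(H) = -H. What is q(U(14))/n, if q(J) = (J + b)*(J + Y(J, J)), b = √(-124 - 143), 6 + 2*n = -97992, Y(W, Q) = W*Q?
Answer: -2800/16333 - 140*I*√267/16333 ≈ -0.17143 - 0.14006*I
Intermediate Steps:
Y(W, Q) = Q*W
n = -48999 (n = -3 + (½)*(-97992) = -3 - 48996 = -48999)
U(H) = 6 + H (U(H) = 6 - (-1)*H = 6 + H)
b = I*√267 (b = √(-267) = I*√267 ≈ 16.34*I)
q(J) = (J + J²)*(J + I*√267) (q(J) = (J + I*√267)*(J + J*J) = (J + I*√267)*(J + J²) = (J + J²)*(J + I*√267))
q(U(14))/n = ((6 + 14)*((6 + 14) + (6 + 14)² + I*√267 + I*(6 + 14)*√267))/(-48999) = (20*(20 + 20² + I*√267 + I*20*√267))*(-1/48999) = (20*(20 + 400 + I*√267 + 20*I*√267))*(-1/48999) = (20*(420 + 21*I*√267))*(-1/48999) = (8400 + 420*I*√267)*(-1/48999) = -2800/16333 - 140*I*√267/16333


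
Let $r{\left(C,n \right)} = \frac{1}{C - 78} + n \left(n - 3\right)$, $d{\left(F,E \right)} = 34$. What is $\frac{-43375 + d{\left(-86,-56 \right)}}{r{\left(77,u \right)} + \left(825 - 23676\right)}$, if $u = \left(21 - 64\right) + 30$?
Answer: $\frac{14447}{7548} \approx 1.914$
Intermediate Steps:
$u = -13$ ($u = -43 + 30 = -13$)
$r{\left(C,n \right)} = \frac{1}{-78 + C} + n \left(-3 + n\right)$
$\frac{-43375 + d{\left(-86,-56 \right)}}{r{\left(77,u \right)} + \left(825 - 23676\right)} = \frac{-43375 + 34}{\frac{1 - 78 \left(-13\right)^{2} + 234 \left(-13\right) + 77 \left(-13\right)^{2} - 231 \left(-13\right)}{-78 + 77} + \left(825 - 23676\right)} = - \frac{43341}{\frac{1 - 13182 - 3042 + 77 \cdot 169 + 3003}{-1} - 22851} = - \frac{43341}{- (1 - 13182 - 3042 + 13013 + 3003) - 22851} = - \frac{43341}{\left(-1\right) \left(-207\right) - 22851} = - \frac{43341}{207 - 22851} = - \frac{43341}{-22644} = \left(-43341\right) \left(- \frac{1}{22644}\right) = \frac{14447}{7548}$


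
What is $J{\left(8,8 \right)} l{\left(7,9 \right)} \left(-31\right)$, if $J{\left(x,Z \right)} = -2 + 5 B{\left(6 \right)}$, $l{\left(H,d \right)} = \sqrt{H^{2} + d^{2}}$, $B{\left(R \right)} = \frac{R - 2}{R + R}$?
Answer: $\frac{31 \sqrt{130}}{3} \approx 117.82$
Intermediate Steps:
$B{\left(R \right)} = \frac{-2 + R}{2 R}$
$J{\left(x,Z \right)} = - \frac{1}{3}$ ($J{\left(x,Z \right)} = -2 + 5 \frac{-2 + 6}{2 \cdot 6} = -2 + 5 \cdot \frac{1}{2} \cdot \frac{1}{6} \cdot 4 = -2 + 5 \cdot \frac{1}{3} = -2 + \frac{5}{3} = - \frac{1}{3}$)
$J{\left(8,8 \right)} l{\left(7,9 \right)} \left(-31\right) = - \frac{\sqrt{7^{2} + 9^{2}}}{3} \left(-31\right) = - \frac{\sqrt{49 + 81}}{3} \left(-31\right) = - \frac{\sqrt{130}}{3} \left(-31\right) = \frac{31 \sqrt{130}}{3}$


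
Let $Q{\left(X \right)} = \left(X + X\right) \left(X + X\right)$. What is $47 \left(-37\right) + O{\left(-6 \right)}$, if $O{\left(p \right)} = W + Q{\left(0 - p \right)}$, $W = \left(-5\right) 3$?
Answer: $-1610$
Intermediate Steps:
$Q{\left(X \right)} = 4 X^{2}$ ($Q{\left(X \right)} = 2 X 2 X = 4 X^{2}$)
$W = -15$
$O{\left(p \right)} = -15 + 4 p^{2}$ ($O{\left(p \right)} = -15 + 4 \left(0 - p\right)^{2} = -15 + 4 \left(- p\right)^{2} = -15 + 4 p^{2}$)
$47 \left(-37\right) + O{\left(-6 \right)} = 47 \left(-37\right) - \left(15 - 4 \left(-6\right)^{2}\right) = -1739 + \left(-15 + 4 \cdot 36\right) = -1739 + \left(-15 + 144\right) = -1739 + 129 = -1610$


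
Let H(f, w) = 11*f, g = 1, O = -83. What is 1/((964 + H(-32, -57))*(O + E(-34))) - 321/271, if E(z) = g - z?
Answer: -9429967/7960896 ≈ -1.1845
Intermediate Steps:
E(z) = 1 - z
1/((964 + H(-32, -57))*(O + E(-34))) - 321/271 = 1/((964 + 11*(-32))*(-83 + (1 - 1*(-34)))) - 321/271 = 1/((964 - 352)*(-83 + (1 + 34))) - 321*1/271 = 1/(612*(-83 + 35)) - 321/271 = (1/612)/(-48) - 321/271 = (1/612)*(-1/48) - 321/271 = -1/29376 - 321/271 = -9429967/7960896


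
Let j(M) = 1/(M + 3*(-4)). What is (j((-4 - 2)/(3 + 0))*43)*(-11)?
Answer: 473/14 ≈ 33.786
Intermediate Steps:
j(M) = 1/(-12 + M) (j(M) = 1/(M - 12) = 1/(-12 + M))
(j((-4 - 2)/(3 + 0))*43)*(-11) = (43/(-12 + (-4 - 2)/(3 + 0)))*(-11) = (43/(-12 - 6/3))*(-11) = (43/(-12 - 6*⅓))*(-11) = (43/(-12 - 2))*(-11) = (43/(-14))*(-11) = -1/14*43*(-11) = -43/14*(-11) = 473/14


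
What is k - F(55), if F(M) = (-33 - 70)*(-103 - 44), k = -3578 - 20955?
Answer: -39674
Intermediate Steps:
k = -24533
F(M) = 15141 (F(M) = -103*(-147) = 15141)
k - F(55) = -24533 - 1*15141 = -24533 - 15141 = -39674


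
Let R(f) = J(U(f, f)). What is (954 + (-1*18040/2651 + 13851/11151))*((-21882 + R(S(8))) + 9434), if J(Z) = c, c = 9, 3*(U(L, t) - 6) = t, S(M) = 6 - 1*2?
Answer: -167750212715/14219 ≈ -1.1798e+7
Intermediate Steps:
S(M) = 4 (S(M) = 6 - 2 = 4)
U(L, t) = 6 + t/3
J(Z) = 9
R(f) = 9
(954 + (-1*18040/2651 + 13851/11151))*((-21882 + R(S(8))) + 9434) = (954 + (-1*18040/2651 + 13851/11151))*((-21882 + 9) + 9434) = (954 + (-18040*1/2651 + 13851*(1/11151)))*(-21873 + 9434) = (954 + (-1640/241 + 513/413))*(-12439) = (954 - 553687/99533)*(-12439) = (94400795/99533)*(-12439) = -167750212715/14219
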